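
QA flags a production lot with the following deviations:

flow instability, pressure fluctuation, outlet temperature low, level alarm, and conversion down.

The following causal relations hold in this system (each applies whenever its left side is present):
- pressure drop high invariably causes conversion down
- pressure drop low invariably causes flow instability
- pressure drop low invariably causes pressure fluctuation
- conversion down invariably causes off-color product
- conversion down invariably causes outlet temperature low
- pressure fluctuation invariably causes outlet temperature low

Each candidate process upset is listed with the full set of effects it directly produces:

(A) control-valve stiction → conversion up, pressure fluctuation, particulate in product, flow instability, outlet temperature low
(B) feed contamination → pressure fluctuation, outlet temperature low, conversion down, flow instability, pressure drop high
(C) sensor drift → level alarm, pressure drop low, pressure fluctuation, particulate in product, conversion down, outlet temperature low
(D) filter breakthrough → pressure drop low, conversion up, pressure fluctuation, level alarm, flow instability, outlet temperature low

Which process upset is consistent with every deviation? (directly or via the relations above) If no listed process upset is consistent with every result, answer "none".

C

Testing each hypothesis:
(A) control-valve stiction — fails on level alarm, conversion down (predicts conversion up, not conversion down)
(B) feed contamination — flow instability match; pressure fluctuation match; outlet temperature low match; level alarm miss; conversion down match
(C) sensor drift — flow instability match (via pressure drop low → flow instability); pressure fluctuation match; outlet temperature low match; level alarm match; conversion down match
(D) filter breakthrough — fails on conversion down (predicts conversion up, not conversion down)
(C) alone accounts for all the evidence.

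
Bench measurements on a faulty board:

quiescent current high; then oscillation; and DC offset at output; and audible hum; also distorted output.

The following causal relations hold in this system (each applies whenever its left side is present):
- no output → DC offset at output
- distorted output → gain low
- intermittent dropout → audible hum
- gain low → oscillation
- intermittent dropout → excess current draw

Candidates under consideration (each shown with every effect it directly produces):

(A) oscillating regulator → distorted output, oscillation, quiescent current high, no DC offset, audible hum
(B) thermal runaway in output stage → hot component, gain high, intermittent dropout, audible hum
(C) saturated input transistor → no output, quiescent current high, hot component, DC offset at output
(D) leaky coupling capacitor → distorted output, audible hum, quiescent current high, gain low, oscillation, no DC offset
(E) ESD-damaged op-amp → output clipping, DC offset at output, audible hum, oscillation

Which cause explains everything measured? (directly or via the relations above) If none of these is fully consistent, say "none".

Per-candidate check:
(A) oscillating regulator — fails on DC offset at output (predicts no DC offset, not DC offset at output)
(B) thermal runaway in output stage — quiescent current high NO; oscillation NO; DC offset at output NO; audible hum yes; distorted output NO
(C) saturated input transistor — quiescent current high yes; oscillation NO; DC offset at output yes; audible hum NO; distorted output NO
(D) leaky coupling capacitor — quiescent current high yes; oscillation yes; DC offset at output NO; audible hum yes; distorted output yes
(E) ESD-damaged op-amp — does not account for quiescent current high, distorted output
Every candidate fails on at least one observation.

none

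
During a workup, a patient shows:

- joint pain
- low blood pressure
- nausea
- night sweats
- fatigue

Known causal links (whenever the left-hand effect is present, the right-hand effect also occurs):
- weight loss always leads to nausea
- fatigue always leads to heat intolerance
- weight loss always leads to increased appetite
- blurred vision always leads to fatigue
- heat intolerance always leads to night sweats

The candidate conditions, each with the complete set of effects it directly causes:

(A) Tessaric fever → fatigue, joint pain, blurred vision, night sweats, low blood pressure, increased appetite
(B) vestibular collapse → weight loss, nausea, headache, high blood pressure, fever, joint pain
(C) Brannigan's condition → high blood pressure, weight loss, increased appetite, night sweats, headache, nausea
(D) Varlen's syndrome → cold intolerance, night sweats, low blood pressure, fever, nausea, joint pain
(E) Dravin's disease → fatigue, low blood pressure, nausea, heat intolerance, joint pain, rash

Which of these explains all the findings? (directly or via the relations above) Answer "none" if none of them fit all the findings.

E

Checking each candidate against the observations:
(A) Tessaric fever — joint pain match; low blood pressure match; nausea miss; night sweats match; fatigue match
(B) vestibular collapse — joint pain match; low blood pressure miss; nausea match; night sweats miss; fatigue miss
(C) Brannigan's condition — joint pain miss; low blood pressure miss; nausea match; night sweats match; fatigue miss
(D) Varlen's syndrome — does not account for fatigue
(E) Dravin's disease — accounts for every observation (night sweats via heat intolerance → night sweats)
(E) is the only candidate with no mismatches.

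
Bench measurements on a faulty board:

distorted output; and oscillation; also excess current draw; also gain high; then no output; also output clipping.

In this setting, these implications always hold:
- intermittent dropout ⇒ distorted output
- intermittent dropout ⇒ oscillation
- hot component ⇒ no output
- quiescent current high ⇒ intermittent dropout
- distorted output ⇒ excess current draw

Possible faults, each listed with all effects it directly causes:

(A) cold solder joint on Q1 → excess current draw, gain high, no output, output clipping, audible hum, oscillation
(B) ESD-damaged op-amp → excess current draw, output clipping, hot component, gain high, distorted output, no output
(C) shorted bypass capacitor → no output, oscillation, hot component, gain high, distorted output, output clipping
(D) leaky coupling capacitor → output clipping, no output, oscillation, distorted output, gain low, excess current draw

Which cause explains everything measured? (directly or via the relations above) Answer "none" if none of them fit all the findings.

C

Per-candidate check:
(A) cold solder joint on Q1 — distorted output -; oscillation +; excess current draw +; gain high +; no output +; output clipping +
(B) ESD-damaged op-amp — does not account for oscillation
(C) shorted bypass capacitor — accounts for every observation (excess current draw via distorted output → excess current draw)
(D) leaky coupling capacitor — distorted output +; oscillation +; excess current draw +; gain high -; no output +; output clipping +
(C) is the only candidate with no mismatches.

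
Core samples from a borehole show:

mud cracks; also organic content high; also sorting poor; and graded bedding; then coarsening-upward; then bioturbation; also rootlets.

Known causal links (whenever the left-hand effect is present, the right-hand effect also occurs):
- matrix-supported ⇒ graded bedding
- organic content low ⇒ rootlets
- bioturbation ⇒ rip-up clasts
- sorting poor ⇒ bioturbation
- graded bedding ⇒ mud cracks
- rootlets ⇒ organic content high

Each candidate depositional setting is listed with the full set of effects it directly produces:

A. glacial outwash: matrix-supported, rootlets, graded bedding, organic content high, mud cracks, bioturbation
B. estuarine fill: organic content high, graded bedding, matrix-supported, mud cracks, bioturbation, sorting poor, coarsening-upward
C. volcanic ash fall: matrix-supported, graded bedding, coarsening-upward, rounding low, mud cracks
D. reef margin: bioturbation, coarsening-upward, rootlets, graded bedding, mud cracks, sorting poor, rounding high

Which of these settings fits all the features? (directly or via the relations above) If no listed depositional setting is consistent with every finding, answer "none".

Per-candidate check:
(A) glacial outwash — mud cracks +; organic content high +; sorting poor -; graded bedding +; coarsening-upward -; bioturbation +; rootlets +
(B) estuarine fill — does not account for rootlets
(C) volcanic ash fall — does not account for organic content high, sorting poor, bioturbation, rootlets
(D) reef margin — mud cracks +; organic content high + (by rootlets → organic content high); sorting poor +; graded bedding +; coarsening-upward +; bioturbation +; rootlets +
Only (D) is consistent with every observation.

D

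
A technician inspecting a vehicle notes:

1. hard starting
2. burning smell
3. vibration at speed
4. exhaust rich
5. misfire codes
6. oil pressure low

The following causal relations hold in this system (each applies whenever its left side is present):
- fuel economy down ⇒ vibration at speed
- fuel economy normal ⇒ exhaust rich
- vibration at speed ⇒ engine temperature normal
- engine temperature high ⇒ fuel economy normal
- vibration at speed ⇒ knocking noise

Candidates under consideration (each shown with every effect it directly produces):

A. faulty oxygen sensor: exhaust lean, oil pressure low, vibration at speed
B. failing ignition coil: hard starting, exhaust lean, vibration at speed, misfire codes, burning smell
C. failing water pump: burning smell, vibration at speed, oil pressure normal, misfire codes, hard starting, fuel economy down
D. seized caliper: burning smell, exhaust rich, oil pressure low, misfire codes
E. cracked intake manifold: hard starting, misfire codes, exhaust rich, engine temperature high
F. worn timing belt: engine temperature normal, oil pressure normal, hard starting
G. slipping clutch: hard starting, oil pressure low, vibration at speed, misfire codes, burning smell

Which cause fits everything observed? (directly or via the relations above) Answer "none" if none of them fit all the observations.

Checking each candidate against the observations:
(A) faulty oxygen sensor — fails on hard starting, burning smell, exhaust rich, misfire codes (predicts exhaust lean, not exhaust rich)
(B) failing ignition coil — hard starting match; burning smell match; vibration at speed match; exhaust rich miss; misfire codes match; oil pressure low miss
(C) failing water pump — hard starting match; burning smell match; vibration at speed match; exhaust rich miss; misfire codes match; oil pressure low miss
(D) seized caliper — does not account for hard starting, vibration at speed
(E) cracked intake manifold — does not account for burning smell, vibration at speed, oil pressure low
(F) worn timing belt — hard starting match; burning smell miss; vibration at speed miss; exhaust rich miss; misfire codes miss; oil pressure low miss
(G) slipping clutch — does not account for exhaust rich
No candidate is consistent with all observations.

none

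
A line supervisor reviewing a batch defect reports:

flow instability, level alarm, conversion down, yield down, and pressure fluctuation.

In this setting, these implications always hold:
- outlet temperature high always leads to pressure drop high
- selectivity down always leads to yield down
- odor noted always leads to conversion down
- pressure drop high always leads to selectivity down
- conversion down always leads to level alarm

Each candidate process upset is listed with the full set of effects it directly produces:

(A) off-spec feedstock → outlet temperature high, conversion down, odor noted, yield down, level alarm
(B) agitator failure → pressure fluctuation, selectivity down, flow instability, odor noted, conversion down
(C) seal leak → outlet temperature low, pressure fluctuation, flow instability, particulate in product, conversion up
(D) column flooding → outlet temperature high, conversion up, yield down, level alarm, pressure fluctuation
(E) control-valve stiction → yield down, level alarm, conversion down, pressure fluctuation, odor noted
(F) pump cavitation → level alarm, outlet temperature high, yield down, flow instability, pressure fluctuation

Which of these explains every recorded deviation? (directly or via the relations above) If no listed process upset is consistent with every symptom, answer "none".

Checking each candidate against the observations:
(A) off-spec feedstock — flow instability ✗; level alarm ✓; conversion down ✓; yield down ✓; pressure fluctuation ✗
(B) agitator failure — accounts for every observation (level alarm via conversion down → level alarm)
(C) seal leak — fails on level alarm, conversion down, yield down (predicts conversion up, not conversion down)
(D) column flooding — flow instability ✗; level alarm ✓; conversion down ✗; yield down ✓; pressure fluctuation ✓
(E) control-valve stiction — flow instability ✗; level alarm ✓; conversion down ✓; yield down ✓; pressure fluctuation ✓
(F) pump cavitation — flow instability ✓; level alarm ✓; conversion down ✗; yield down ✓; pressure fluctuation ✓
(B) is the only candidate with no mismatches.

B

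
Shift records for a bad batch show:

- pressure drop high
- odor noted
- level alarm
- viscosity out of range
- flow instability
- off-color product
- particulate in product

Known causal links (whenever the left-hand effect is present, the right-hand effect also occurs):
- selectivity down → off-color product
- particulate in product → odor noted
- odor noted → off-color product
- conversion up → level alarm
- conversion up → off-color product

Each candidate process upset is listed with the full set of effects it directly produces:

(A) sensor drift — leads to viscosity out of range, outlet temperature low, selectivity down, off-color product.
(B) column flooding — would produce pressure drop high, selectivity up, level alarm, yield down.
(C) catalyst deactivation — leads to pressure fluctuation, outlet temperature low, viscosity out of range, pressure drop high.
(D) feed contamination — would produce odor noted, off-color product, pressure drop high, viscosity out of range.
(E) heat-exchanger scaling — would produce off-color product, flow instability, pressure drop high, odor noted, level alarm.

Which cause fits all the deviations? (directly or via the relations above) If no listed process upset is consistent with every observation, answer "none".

Checking each candidate against the observations:
(A) sensor drift — pressure drop high miss; odor noted miss; level alarm miss; viscosity out of range match; flow instability miss; off-color product match; particulate in product miss
(B) column flooding — pressure drop high match; odor noted miss; level alarm match; viscosity out of range miss; flow instability miss; off-color product miss; particulate in product miss
(C) catalyst deactivation — does not account for odor noted, level alarm, flow instability, off-color product, particulate in product
(D) feed contamination — pressure drop high match; odor noted match; level alarm miss; viscosity out of range match; flow instability miss; off-color product match; particulate in product miss
(E) heat-exchanger scaling — does not account for viscosity out of range, particulate in product
Every candidate fails on at least one observation.

none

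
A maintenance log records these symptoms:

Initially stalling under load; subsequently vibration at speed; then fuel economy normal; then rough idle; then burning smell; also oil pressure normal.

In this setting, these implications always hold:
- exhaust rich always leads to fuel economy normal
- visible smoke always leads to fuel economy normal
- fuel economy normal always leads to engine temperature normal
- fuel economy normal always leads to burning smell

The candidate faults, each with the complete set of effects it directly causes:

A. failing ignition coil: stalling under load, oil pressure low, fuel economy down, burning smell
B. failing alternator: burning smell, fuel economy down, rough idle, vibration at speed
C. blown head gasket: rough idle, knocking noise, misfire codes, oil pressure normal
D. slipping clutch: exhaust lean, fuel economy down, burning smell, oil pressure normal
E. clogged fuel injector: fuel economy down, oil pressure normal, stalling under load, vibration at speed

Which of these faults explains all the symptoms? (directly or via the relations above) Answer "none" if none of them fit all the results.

For each candidate, compare predicted effects to what was observed:
(A) failing ignition coil — stalling under load yes; vibration at speed NO; fuel economy normal NO; rough idle NO; burning smell yes; oil pressure normal NO
(B) failing alternator — stalling under load NO; vibration at speed yes; fuel economy normal NO; rough idle yes; burning smell yes; oil pressure normal NO
(C) blown head gasket — stalling under load NO; vibration at speed NO; fuel economy normal NO; rough idle yes; burning smell NO; oil pressure normal yes
(D) slipping clutch — stalling under load NO; vibration at speed NO; fuel economy normal NO; rough idle NO; burning smell yes; oil pressure normal yes
(E) clogged fuel injector — stalling under load yes; vibration at speed yes; fuel economy normal NO; rough idle NO; burning smell NO; oil pressure normal yes
None of the listed candidates fits everything.

none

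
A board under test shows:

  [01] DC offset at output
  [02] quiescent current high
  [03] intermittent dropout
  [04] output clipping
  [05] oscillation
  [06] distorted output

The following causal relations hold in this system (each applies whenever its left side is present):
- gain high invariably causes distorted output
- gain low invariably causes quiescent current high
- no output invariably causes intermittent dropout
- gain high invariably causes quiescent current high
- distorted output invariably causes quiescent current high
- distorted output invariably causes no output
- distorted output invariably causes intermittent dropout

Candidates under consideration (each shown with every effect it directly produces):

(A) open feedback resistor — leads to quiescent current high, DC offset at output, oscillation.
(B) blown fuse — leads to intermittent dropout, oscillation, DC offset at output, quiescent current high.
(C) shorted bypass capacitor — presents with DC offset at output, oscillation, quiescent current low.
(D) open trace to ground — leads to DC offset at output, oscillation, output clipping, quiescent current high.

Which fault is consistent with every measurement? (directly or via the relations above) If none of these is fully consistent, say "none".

none

Checking each candidate against the observations:
(A) open feedback resistor — does not account for intermittent dropout, output clipping, distorted output
(B) blown fuse — DC offset at output yes; quiescent current high yes; intermittent dropout yes; output clipping NO; oscillation yes; distorted output NO
(C) shorted bypass capacitor — DC offset at output yes; quiescent current high NO; intermittent dropout NO; output clipping NO; oscillation yes; distorted output NO
(D) open trace to ground — does not account for intermittent dropout, distorted output
Every candidate fails on at least one observation.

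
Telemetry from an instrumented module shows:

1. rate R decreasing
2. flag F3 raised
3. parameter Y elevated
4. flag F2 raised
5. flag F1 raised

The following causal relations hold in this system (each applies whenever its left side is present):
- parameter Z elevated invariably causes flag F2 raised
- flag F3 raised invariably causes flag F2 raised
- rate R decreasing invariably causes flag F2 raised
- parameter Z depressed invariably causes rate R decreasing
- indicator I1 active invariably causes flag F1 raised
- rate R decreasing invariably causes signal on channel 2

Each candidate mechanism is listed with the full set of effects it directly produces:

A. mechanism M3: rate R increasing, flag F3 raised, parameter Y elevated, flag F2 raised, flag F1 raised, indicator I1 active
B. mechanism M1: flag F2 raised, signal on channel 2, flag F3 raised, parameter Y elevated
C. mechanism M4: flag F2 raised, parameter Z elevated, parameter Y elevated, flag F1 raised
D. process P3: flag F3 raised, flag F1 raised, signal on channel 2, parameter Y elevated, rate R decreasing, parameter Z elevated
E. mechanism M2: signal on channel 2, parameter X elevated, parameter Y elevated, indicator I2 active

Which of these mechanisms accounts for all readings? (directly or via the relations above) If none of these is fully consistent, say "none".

D

Testing each hypothesis:
(A) mechanism M3 — fails on rate R decreasing (predicts rate R increasing, not rate R decreasing)
(B) mechanism M1 — does not account for rate R decreasing, flag F1 raised
(C) mechanism M4 — does not account for rate R decreasing, flag F3 raised
(D) process P3 — rate R decreasing yes; flag F3 raised yes; parameter Y elevated yes; flag F2 raised yes (via parameter Z elevated → flag F2 raised); flag F1 raised yes
(E) mechanism M2 — rate R decreasing NO; flag F3 raised NO; parameter Y elevated yes; flag F2 raised NO; flag F1 raised NO
(D) is the only candidate with no mismatches.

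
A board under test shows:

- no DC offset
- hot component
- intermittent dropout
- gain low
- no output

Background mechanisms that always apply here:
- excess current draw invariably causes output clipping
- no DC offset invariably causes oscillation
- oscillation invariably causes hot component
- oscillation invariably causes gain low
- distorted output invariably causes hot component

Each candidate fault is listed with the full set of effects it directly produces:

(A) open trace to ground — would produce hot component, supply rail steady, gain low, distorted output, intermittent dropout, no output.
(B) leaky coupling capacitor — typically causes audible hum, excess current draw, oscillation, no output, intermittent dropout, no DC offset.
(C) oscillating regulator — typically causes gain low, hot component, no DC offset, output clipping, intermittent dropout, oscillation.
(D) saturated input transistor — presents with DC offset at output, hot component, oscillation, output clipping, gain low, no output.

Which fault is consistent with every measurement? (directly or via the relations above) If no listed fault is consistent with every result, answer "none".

B

Testing each hypothesis:
(A) open trace to ground — no DC offset miss; hot component match; intermittent dropout match; gain low match; no output match
(B) leaky coupling capacitor — accounts for every observation (hot component by oscillation → hot component)
(C) oscillating regulator — no DC offset match; hot component match; intermittent dropout match; gain low match; no output miss
(D) saturated input transistor — fails on no DC offset, intermittent dropout (predicts DC offset at output, not no DC offset)
(B) alone accounts for all the evidence.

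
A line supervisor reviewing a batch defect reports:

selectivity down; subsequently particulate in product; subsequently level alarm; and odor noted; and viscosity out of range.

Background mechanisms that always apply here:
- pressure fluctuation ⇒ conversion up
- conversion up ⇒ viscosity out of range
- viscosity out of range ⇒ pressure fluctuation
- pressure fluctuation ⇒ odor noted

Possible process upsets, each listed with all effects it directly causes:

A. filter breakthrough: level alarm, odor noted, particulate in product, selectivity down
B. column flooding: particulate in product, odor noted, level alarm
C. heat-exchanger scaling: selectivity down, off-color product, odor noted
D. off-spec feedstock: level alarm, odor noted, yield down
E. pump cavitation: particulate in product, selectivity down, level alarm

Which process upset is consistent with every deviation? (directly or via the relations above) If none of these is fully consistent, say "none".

none

Checking each candidate against the observations:
(A) filter breakthrough — selectivity down yes; particulate in product yes; level alarm yes; odor noted yes; viscosity out of range NO
(B) column flooding — does not account for selectivity down, viscosity out of range
(C) heat-exchanger scaling — does not account for particulate in product, level alarm, viscosity out of range
(D) off-spec feedstock — selectivity down NO; particulate in product NO; level alarm yes; odor noted yes; viscosity out of range NO
(E) pump cavitation — selectivity down yes; particulate in product yes; level alarm yes; odor noted NO; viscosity out of range NO
None of the listed candidates fits everything.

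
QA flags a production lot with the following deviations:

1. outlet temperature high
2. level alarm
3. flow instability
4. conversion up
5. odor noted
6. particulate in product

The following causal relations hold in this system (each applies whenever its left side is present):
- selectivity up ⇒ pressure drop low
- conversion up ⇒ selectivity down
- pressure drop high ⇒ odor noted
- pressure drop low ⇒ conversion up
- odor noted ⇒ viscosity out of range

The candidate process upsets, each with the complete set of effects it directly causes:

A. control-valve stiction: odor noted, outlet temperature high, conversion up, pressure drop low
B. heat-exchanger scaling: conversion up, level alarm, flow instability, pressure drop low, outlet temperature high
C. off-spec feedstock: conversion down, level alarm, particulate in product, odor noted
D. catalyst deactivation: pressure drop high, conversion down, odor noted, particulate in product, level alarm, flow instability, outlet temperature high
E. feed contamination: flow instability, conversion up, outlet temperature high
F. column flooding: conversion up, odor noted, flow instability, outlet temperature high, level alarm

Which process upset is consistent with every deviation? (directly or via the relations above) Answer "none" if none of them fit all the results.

Checking each candidate against the observations:
(A) control-valve stiction — outlet temperature high +; level alarm -; flow instability -; conversion up +; odor noted +; particulate in product -
(B) heat-exchanger scaling — does not account for odor noted, particulate in product
(C) off-spec feedstock — fails on outlet temperature high, flow instability, conversion up (predicts conversion down, not conversion up)
(D) catalyst deactivation — outlet temperature high +; level alarm +; flow instability +; conversion up -; odor noted +; particulate in product +
(E) feed contamination — does not account for level alarm, odor noted, particulate in product
(F) column flooding — outlet temperature high +; level alarm +; flow instability +; conversion up +; odor noted +; particulate in product -
None of the listed candidates fits everything.

none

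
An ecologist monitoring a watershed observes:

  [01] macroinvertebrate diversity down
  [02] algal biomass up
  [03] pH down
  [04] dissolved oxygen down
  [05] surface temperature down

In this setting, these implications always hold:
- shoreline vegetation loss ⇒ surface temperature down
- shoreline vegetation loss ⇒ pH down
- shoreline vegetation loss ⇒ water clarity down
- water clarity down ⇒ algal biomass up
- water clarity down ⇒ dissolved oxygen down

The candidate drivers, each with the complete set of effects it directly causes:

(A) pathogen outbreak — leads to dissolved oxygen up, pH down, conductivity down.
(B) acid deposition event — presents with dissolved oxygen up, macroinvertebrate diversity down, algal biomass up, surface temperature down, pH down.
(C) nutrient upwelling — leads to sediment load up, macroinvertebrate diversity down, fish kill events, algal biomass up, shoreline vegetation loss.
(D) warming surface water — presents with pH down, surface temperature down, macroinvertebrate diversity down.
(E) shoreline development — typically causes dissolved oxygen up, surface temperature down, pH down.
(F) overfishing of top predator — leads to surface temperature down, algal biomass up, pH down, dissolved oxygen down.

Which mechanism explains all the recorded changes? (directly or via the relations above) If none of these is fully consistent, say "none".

Checking each candidate against the observations:
(A) pathogen outbreak — fails on macroinvertebrate diversity down, algal biomass up, dissolved oxygen down, surface temperature down (predicts dissolved oxygen up, not dissolved oxygen down)
(B) acid deposition event — macroinvertebrate diversity down yes; algal biomass up yes; pH down yes; dissolved oxygen down NO; surface temperature down yes
(C) nutrient upwelling — accounts for every observation (pH down via shoreline vegetation loss → pH down)
(D) warming surface water — does not account for algal biomass up, dissolved oxygen down
(E) shoreline development — macroinvertebrate diversity down NO; algal biomass up NO; pH down yes; dissolved oxygen down NO; surface temperature down yes
(F) overfishing of top predator — does not account for macroinvertebrate diversity down
(C) is the only candidate with no mismatches.

C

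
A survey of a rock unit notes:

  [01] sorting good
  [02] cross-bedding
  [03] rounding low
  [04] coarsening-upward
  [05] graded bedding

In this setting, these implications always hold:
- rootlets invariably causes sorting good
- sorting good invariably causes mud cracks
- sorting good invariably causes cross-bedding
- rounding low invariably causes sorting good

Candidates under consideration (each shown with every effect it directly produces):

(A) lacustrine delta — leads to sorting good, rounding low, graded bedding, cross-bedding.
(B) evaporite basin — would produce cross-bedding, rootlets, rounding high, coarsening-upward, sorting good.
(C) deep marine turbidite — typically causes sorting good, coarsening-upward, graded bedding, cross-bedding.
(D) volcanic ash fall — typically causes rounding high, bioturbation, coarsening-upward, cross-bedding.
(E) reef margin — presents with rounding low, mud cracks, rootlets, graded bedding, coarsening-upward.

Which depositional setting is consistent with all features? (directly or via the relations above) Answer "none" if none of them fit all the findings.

Per-candidate check:
(A) lacustrine delta — does not account for coarsening-upward
(B) evaporite basin — sorting good +; cross-bedding +; rounding low -; coarsening-upward +; graded bedding -
(C) deep marine turbidite — sorting good +; cross-bedding +; rounding low -; coarsening-upward +; graded bedding +
(D) volcanic ash fall — sorting good -; cross-bedding +; rounding low -; coarsening-upward +; graded bedding -
(E) reef margin — sorting good + (through rounding low → sorting good); cross-bedding + (through rounding low → sorting good → cross-bedding); rounding low +; coarsening-upward +; graded bedding +
(E) is the only candidate with no mismatches.

E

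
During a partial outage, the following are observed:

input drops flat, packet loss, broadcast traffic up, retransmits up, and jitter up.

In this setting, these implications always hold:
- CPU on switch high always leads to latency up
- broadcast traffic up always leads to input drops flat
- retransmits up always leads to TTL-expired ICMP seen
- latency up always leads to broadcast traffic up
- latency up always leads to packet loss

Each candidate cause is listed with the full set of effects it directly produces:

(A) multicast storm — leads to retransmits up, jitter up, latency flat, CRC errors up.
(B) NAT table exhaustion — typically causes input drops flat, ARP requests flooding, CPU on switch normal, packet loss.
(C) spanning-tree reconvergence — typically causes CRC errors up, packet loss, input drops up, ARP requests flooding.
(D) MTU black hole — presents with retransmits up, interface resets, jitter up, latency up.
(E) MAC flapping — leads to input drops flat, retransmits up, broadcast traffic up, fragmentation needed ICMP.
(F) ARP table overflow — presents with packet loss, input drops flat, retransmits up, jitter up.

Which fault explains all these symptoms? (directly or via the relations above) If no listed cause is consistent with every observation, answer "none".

D

Testing each hypothesis:
(A) multicast storm — input drops flat NO; packet loss NO; broadcast traffic up NO; retransmits up yes; jitter up yes
(B) NAT table exhaustion — input drops flat yes; packet loss yes; broadcast traffic up NO; retransmits up NO; jitter up NO
(C) spanning-tree reconvergence — input drops flat NO; packet loss yes; broadcast traffic up NO; retransmits up NO; jitter up NO
(D) MTU black hole — input drops flat yes (via latency up → broadcast traffic up → input drops flat); packet loss yes (via latency up → packet loss); broadcast traffic up yes (via latency up → broadcast traffic up); retransmits up yes; jitter up yes
(E) MAC flapping — input drops flat yes; packet loss NO; broadcast traffic up yes; retransmits up yes; jitter up NO
(F) ARP table overflow — does not account for broadcast traffic up
(D) alone accounts for all the evidence.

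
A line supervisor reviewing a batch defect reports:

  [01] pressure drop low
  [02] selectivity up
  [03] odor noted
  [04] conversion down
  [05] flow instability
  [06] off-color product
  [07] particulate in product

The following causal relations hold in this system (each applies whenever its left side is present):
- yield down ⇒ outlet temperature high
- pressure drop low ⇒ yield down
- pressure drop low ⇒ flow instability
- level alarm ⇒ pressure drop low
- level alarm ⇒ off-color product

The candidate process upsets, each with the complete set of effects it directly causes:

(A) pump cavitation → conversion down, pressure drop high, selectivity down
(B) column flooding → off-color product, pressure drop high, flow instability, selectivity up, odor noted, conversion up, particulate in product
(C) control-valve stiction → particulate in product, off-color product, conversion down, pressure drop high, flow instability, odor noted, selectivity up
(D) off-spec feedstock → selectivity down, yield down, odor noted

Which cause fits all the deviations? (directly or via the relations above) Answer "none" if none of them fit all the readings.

Testing each hypothesis:
(A) pump cavitation — fails on pressure drop low, selectivity up, odor noted, flow instability, off-color product, particulate in product (predicts pressure drop high, not pressure drop low; predicts selectivity down, not selectivity up)
(B) column flooding — pressure drop low NO; selectivity up yes; odor noted yes; conversion down NO; flow instability yes; off-color product yes; particulate in product yes
(C) control-valve stiction — pressure drop low NO; selectivity up yes; odor noted yes; conversion down yes; flow instability yes; off-color product yes; particulate in product yes
(D) off-spec feedstock — fails on pressure drop low, selectivity up, conversion down, flow instability, off-color product, particulate in product (predicts selectivity down, not selectivity up)
No candidate is consistent with all observations.

none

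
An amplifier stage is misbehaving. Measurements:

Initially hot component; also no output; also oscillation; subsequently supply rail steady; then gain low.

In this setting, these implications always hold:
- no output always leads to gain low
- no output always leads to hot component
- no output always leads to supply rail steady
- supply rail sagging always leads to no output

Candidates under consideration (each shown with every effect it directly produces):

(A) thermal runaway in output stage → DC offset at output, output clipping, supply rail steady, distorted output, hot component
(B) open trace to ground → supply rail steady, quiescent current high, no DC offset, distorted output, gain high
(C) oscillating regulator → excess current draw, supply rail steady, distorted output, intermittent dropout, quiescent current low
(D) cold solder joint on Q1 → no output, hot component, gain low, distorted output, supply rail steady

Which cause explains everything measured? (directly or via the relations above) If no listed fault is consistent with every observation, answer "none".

For each candidate, compare predicted effects to what was observed:
(A) thermal runaway in output stage — hot component ✓; no output ✗; oscillation ✗; supply rail steady ✓; gain low ✗
(B) open trace to ground — hot component ✗; no output ✗; oscillation ✗; supply rail steady ✓; gain low ✗
(C) oscillating regulator — does not account for hot component, no output, oscillation, gain low
(D) cold solder joint on Q1 — does not account for oscillation
No candidate is consistent with all observations.

none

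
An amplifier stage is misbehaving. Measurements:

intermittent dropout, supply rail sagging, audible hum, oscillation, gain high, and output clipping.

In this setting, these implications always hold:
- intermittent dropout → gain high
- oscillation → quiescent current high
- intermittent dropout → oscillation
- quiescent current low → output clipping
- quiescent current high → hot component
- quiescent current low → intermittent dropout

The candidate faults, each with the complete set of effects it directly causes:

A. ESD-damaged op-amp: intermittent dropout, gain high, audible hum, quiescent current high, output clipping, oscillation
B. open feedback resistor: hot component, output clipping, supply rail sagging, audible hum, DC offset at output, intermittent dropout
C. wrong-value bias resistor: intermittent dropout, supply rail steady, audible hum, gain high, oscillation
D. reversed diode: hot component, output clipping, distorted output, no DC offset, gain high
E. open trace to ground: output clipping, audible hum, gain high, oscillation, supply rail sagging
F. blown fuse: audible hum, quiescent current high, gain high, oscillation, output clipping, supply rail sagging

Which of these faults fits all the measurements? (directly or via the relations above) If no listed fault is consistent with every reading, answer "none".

B

Per-candidate check:
(A) ESD-damaged op-amp — does not account for supply rail sagging
(B) open feedback resistor — accounts for every observation (oscillation through intermittent dropout → oscillation)
(C) wrong-value bias resistor — intermittent dropout +; supply rail sagging -; audible hum +; oscillation +; gain high +; output clipping -
(D) reversed diode — does not account for intermittent dropout, supply rail sagging, audible hum, oscillation
(E) open trace to ground — intermittent dropout -; supply rail sagging +; audible hum +; oscillation +; gain high +; output clipping +
(F) blown fuse — intermittent dropout -; supply rail sagging +; audible hum +; oscillation +; gain high +; output clipping +
(B) is the only candidate with no mismatches.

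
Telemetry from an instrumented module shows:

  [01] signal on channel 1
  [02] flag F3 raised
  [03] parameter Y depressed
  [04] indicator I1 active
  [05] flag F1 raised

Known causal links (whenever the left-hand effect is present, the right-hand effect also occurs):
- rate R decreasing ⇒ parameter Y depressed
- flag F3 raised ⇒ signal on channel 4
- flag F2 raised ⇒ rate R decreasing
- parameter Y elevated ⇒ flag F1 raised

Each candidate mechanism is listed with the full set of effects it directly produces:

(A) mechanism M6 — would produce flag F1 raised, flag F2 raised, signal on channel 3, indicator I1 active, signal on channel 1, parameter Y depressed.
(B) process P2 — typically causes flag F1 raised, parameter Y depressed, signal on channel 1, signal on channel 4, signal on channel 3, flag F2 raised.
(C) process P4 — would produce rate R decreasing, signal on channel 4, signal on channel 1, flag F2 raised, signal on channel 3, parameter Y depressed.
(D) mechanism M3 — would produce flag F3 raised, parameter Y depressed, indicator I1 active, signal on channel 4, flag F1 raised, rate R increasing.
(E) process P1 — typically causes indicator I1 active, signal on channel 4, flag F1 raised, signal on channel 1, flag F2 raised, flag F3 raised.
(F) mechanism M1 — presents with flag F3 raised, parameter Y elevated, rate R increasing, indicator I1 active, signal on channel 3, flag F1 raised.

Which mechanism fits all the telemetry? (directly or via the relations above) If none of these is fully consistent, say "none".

E

Per-candidate check:
(A) mechanism M6 — signal on channel 1 +; flag F3 raised -; parameter Y depressed +; indicator I1 active +; flag F1 raised +
(B) process P2 — signal on channel 1 +; flag F3 raised -; parameter Y depressed +; indicator I1 active -; flag F1 raised +
(C) process P4 — signal on channel 1 +; flag F3 raised -; parameter Y depressed +; indicator I1 active -; flag F1 raised -
(D) mechanism M3 — does not account for signal on channel 1
(E) process P1 — signal on channel 1 +; flag F3 raised +; parameter Y depressed + (by flag F2 raised → rate R decreasing → parameter Y depressed); indicator I1 active +; flag F1 raised +
(F) mechanism M1 — signal on channel 1 -; flag F3 raised +; parameter Y depressed -; indicator I1 active +; flag F1 raised +
(E) is the only candidate with no mismatches.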